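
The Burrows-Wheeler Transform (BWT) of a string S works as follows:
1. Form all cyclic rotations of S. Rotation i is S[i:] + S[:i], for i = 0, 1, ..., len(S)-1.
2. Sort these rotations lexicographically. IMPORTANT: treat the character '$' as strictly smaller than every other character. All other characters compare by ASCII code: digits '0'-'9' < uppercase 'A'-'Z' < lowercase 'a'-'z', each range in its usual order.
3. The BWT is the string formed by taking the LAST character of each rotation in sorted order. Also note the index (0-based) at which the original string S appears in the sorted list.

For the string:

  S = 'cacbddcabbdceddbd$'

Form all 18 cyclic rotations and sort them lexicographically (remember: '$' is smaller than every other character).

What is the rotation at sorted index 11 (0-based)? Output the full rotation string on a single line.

Answer: d$cacbddcabbdceddb

Derivation:
All 18 rotations (rotation i = S[i:]+S[:i]):
  rot[0] = cacbddcabbdceddbd$
  rot[1] = acbddcabbdceddbd$c
  rot[2] = cbddcabbdceddbd$ca
  rot[3] = bddcabbdceddbd$cac
  rot[4] = ddcabbdceddbd$cacb
  rot[5] = dcabbdceddbd$cacbd
  rot[6] = cabbdceddbd$cacbdd
  rot[7] = abbdceddbd$cacbddc
  rot[8] = bbdceddbd$cacbddca
  rot[9] = bdceddbd$cacbddcab
  rot[10] = dceddbd$cacbddcabb
  rot[11] = ceddbd$cacbddcabbd
  rot[12] = eddbd$cacbddcabbdc
  rot[13] = ddbd$cacbddcabbdce
  rot[14] = dbd$cacbddcabbdced
  rot[15] = bd$cacbddcabbdcedd
  rot[16] = d$cacbddcabbdceddb
  rot[17] = $cacbddcabbdceddbd
Sorted (with $ < everything):
  sorted[0] = $cacbddcabbdceddbd
  sorted[1] = abbdceddbd$cacbddc
  sorted[2] = acbddcabbdceddbd$c
  sorted[3] = bbdceddbd$cacbddca
  sorted[4] = bd$cacbddcabbdcedd
  sorted[5] = bdceddbd$cacbddcab
  sorted[6] = bddcabbdceddbd$cac
  sorted[7] = cabbdceddbd$cacbdd
  sorted[8] = cacbddcabbdceddbd$
  sorted[9] = cbddcabbdceddbd$ca
  sorted[10] = ceddbd$cacbddcabbd
  sorted[11] = d$cacbddcabbdceddb
  sorted[12] = dbd$cacbddcabbdced
  sorted[13] = dcabbdceddbd$cacbd
  sorted[14] = dceddbd$cacbddcabb
  sorted[15] = ddbd$cacbddcabbdce
  sorted[16] = ddcabbdceddbd$cacb
  sorted[17] = eddbd$cacbddcabbdc
sorted[11] = d$cacbddcabbdceddb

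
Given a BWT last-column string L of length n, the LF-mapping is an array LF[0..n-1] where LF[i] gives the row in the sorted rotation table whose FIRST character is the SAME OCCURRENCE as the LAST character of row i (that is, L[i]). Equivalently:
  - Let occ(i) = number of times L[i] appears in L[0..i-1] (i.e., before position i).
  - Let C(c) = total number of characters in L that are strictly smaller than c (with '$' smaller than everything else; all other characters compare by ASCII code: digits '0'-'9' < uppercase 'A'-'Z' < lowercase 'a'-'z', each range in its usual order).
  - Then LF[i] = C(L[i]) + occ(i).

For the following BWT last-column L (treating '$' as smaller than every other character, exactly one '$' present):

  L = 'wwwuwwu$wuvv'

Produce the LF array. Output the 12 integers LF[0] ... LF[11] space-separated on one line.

Char counts: '$':1, 'u':3, 'v':2, 'w':6
C (first-col start): C('$')=0, C('u')=1, C('v')=4, C('w')=6
L[0]='w': occ=0, LF[0]=C('w')+0=6+0=6
L[1]='w': occ=1, LF[1]=C('w')+1=6+1=7
L[2]='w': occ=2, LF[2]=C('w')+2=6+2=8
L[3]='u': occ=0, LF[3]=C('u')+0=1+0=1
L[4]='w': occ=3, LF[4]=C('w')+3=6+3=9
L[5]='w': occ=4, LF[5]=C('w')+4=6+4=10
L[6]='u': occ=1, LF[6]=C('u')+1=1+1=2
L[7]='$': occ=0, LF[7]=C('$')+0=0+0=0
L[8]='w': occ=5, LF[8]=C('w')+5=6+5=11
L[9]='u': occ=2, LF[9]=C('u')+2=1+2=3
L[10]='v': occ=0, LF[10]=C('v')+0=4+0=4
L[11]='v': occ=1, LF[11]=C('v')+1=4+1=5

Answer: 6 7 8 1 9 10 2 0 11 3 4 5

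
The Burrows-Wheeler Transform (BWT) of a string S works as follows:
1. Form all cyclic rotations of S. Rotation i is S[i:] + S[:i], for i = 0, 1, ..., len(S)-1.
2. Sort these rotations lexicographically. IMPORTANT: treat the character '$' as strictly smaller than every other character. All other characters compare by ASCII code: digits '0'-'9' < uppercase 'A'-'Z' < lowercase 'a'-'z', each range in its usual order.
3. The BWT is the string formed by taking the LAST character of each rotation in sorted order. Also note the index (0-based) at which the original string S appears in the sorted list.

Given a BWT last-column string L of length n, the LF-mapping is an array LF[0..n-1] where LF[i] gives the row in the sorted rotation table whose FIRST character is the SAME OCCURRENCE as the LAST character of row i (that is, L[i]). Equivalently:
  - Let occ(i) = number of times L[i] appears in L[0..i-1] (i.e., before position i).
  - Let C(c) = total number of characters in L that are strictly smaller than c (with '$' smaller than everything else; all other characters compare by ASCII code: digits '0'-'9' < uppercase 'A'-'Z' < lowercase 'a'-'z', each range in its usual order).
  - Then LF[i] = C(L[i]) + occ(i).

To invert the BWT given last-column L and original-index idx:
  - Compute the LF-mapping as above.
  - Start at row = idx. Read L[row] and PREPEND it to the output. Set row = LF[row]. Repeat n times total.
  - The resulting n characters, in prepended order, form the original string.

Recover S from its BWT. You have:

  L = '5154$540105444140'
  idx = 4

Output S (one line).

LF mapping: 13 4 14 7 0 15 8 1 5 2 16 9 10 11 6 12 3
Walk LF starting at row 4, prepending L[row]:
  step 1: row=4, L[4]='$', prepend. Next row=LF[4]=0
  step 2: row=0, L[0]='5', prepend. Next row=LF[0]=13
  step 3: row=13, L[13]='4', prepend. Next row=LF[13]=11
  step 4: row=11, L[11]='4', prepend. Next row=LF[11]=9
  step 5: row=9, L[9]='0', prepend. Next row=LF[9]=2
  step 6: row=2, L[2]='5', prepend. Next row=LF[2]=14
  step 7: row=14, L[14]='1', prepend. Next row=LF[14]=6
  step 8: row=6, L[6]='4', prepend. Next row=LF[6]=8
  step 9: row=8, L[8]='1', prepend. Next row=LF[8]=5
  step 10: row=5, L[5]='5', prepend. Next row=LF[5]=15
  step 11: row=15, L[15]='4', prepend. Next row=LF[15]=12
  step 12: row=12, L[12]='4', prepend. Next row=LF[12]=10
  step 13: row=10, L[10]='5', prepend. Next row=LF[10]=16
  step 14: row=16, L[16]='0', prepend. Next row=LF[16]=3
  step 15: row=3, L[3]='4', prepend. Next row=LF[3]=7
  step 16: row=7, L[7]='0', prepend. Next row=LF[7]=1
  step 17: row=1, L[1]='1', prepend. Next row=LF[1]=4
Reversed output: 1040544514150445$

Answer: 1040544514150445$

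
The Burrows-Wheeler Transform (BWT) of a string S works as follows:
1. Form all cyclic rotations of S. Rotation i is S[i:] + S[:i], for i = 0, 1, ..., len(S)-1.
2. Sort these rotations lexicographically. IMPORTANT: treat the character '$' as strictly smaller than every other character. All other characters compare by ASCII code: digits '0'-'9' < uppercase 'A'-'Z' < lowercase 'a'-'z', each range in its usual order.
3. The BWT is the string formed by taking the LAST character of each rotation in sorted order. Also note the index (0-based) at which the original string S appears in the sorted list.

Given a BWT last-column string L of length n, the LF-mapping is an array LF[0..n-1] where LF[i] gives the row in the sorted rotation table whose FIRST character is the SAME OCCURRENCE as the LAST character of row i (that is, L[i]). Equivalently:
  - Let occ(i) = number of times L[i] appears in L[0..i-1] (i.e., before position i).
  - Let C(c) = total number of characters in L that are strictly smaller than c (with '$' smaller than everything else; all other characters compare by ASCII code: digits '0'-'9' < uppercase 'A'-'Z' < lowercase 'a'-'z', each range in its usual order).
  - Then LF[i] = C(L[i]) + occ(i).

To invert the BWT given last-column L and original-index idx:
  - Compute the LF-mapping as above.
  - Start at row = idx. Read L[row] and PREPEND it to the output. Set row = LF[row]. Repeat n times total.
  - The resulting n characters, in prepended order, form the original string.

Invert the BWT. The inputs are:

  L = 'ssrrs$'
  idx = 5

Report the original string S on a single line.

LF mapping: 3 4 1 2 5 0
Walk LF starting at row 5, prepending L[row]:
  step 1: row=5, L[5]='$', prepend. Next row=LF[5]=0
  step 2: row=0, L[0]='s', prepend. Next row=LF[0]=3
  step 3: row=3, L[3]='r', prepend. Next row=LF[3]=2
  step 4: row=2, L[2]='r', prepend. Next row=LF[2]=1
  step 5: row=1, L[1]='s', prepend. Next row=LF[1]=4
  step 6: row=4, L[4]='s', prepend. Next row=LF[4]=5
Reversed output: ssrrs$

Answer: ssrrs$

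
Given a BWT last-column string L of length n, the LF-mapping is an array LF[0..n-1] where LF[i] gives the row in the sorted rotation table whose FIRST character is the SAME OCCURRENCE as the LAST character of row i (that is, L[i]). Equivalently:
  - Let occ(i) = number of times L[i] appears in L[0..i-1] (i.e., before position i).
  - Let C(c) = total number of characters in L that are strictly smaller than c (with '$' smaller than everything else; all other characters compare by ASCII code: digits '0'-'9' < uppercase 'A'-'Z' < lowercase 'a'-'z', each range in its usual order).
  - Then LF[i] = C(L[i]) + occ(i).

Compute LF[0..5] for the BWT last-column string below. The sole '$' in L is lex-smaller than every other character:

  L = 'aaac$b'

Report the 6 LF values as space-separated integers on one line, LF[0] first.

Char counts: '$':1, 'a':3, 'b':1, 'c':1
C (first-col start): C('$')=0, C('a')=1, C('b')=4, C('c')=5
L[0]='a': occ=0, LF[0]=C('a')+0=1+0=1
L[1]='a': occ=1, LF[1]=C('a')+1=1+1=2
L[2]='a': occ=2, LF[2]=C('a')+2=1+2=3
L[3]='c': occ=0, LF[3]=C('c')+0=5+0=5
L[4]='$': occ=0, LF[4]=C('$')+0=0+0=0
L[5]='b': occ=0, LF[5]=C('b')+0=4+0=4

Answer: 1 2 3 5 0 4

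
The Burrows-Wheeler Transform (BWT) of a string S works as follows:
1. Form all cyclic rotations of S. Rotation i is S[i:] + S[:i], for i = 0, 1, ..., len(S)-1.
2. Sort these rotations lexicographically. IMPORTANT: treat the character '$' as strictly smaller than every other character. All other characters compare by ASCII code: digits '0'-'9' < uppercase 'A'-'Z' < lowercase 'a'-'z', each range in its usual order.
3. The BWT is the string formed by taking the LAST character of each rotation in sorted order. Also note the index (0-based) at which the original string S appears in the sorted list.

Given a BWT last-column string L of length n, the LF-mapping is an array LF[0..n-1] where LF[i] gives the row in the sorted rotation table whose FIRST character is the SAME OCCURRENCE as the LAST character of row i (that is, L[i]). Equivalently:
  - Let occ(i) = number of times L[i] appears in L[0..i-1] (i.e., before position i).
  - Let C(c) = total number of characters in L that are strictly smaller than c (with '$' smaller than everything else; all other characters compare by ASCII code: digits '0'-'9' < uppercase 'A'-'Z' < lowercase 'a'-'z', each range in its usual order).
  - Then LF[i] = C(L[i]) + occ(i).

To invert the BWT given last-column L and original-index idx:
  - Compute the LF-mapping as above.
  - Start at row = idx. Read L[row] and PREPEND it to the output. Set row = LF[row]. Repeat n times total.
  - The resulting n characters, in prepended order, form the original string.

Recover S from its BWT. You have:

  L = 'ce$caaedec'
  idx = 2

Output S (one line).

LF mapping: 3 7 0 4 1 2 8 6 9 5
Walk LF starting at row 2, prepending L[row]:
  step 1: row=2, L[2]='$', prepend. Next row=LF[2]=0
  step 2: row=0, L[0]='c', prepend. Next row=LF[0]=3
  step 3: row=3, L[3]='c', prepend. Next row=LF[3]=4
  step 4: row=4, L[4]='a', prepend. Next row=LF[4]=1
  step 5: row=1, L[1]='e', prepend. Next row=LF[1]=7
  step 6: row=7, L[7]='d', prepend. Next row=LF[7]=6
  step 7: row=6, L[6]='e', prepend. Next row=LF[6]=8
  step 8: row=8, L[8]='e', prepend. Next row=LF[8]=9
  step 9: row=9, L[9]='c', prepend. Next row=LF[9]=5
  step 10: row=5, L[5]='a', prepend. Next row=LF[5]=2
Reversed output: aceedeacc$

Answer: aceedeacc$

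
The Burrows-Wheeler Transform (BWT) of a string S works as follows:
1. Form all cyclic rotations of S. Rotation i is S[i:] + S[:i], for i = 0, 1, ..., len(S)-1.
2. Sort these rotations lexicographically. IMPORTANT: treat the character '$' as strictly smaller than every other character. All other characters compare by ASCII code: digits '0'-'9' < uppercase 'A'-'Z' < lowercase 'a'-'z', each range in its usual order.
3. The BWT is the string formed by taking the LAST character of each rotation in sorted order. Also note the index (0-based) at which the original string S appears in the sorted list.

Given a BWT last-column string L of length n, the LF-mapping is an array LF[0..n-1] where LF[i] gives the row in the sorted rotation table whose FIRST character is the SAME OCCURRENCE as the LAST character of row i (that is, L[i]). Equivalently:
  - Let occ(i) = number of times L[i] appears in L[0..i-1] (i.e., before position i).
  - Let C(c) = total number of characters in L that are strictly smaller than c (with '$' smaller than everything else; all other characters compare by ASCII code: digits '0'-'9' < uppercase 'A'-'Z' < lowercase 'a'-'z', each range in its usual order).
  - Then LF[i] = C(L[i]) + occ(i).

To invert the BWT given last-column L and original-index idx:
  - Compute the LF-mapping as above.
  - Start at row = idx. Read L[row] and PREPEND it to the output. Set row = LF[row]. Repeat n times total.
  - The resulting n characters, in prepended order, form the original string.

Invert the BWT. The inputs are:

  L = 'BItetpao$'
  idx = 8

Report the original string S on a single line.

Answer: teapotIB$

Derivation:
LF mapping: 1 2 7 4 8 6 3 5 0
Walk LF starting at row 8, prepending L[row]:
  step 1: row=8, L[8]='$', prepend. Next row=LF[8]=0
  step 2: row=0, L[0]='B', prepend. Next row=LF[0]=1
  step 3: row=1, L[1]='I', prepend. Next row=LF[1]=2
  step 4: row=2, L[2]='t', prepend. Next row=LF[2]=7
  step 5: row=7, L[7]='o', prepend. Next row=LF[7]=5
  step 6: row=5, L[5]='p', prepend. Next row=LF[5]=6
  step 7: row=6, L[6]='a', prepend. Next row=LF[6]=3
  step 8: row=3, L[3]='e', prepend. Next row=LF[3]=4
  step 9: row=4, L[4]='t', prepend. Next row=LF[4]=8
Reversed output: teapotIB$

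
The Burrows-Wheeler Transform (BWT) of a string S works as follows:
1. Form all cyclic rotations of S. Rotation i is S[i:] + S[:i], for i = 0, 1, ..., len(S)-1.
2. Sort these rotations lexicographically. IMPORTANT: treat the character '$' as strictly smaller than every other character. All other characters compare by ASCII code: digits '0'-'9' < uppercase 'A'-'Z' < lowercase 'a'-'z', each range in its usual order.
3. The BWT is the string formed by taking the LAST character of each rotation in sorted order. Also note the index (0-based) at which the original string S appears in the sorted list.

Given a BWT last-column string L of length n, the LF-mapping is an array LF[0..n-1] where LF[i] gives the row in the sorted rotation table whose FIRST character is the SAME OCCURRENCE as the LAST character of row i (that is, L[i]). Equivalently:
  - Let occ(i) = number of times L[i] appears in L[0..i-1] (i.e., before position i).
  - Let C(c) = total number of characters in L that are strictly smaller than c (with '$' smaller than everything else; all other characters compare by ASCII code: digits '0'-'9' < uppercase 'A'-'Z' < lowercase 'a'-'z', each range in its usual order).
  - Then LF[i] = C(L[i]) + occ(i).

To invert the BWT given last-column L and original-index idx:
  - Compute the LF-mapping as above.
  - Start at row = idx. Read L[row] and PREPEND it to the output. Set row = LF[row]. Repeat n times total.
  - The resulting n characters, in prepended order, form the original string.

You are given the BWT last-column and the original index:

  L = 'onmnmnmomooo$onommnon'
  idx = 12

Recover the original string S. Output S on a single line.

Answer: nooonmononmmmnmmonoo$

Derivation:
LF mapping: 13 7 1 8 2 9 3 14 4 15 16 17 0 18 10 19 5 6 11 20 12
Walk LF starting at row 12, prepending L[row]:
  step 1: row=12, L[12]='$', prepend. Next row=LF[12]=0
  step 2: row=0, L[0]='o', prepend. Next row=LF[0]=13
  step 3: row=13, L[13]='o', prepend. Next row=LF[13]=18
  step 4: row=18, L[18]='n', prepend. Next row=LF[18]=11
  step 5: row=11, L[11]='o', prepend. Next row=LF[11]=17
  step 6: row=17, L[17]='m', prepend. Next row=LF[17]=6
  step 7: row=6, L[6]='m', prepend. Next row=LF[6]=3
  step 8: row=3, L[3]='n', prepend. Next row=LF[3]=8
  step 9: row=8, L[8]='m', prepend. Next row=LF[8]=4
  step 10: row=4, L[4]='m', prepend. Next row=LF[4]=2
  step 11: row=2, L[2]='m', prepend. Next row=LF[2]=1
  step 12: row=1, L[1]='n', prepend. Next row=LF[1]=7
  step 13: row=7, L[7]='o', prepend. Next row=LF[7]=14
  step 14: row=14, L[14]='n', prepend. Next row=LF[14]=10
  step 15: row=10, L[10]='o', prepend. Next row=LF[10]=16
  step 16: row=16, L[16]='m', prepend. Next row=LF[16]=5
  step 17: row=5, L[5]='n', prepend. Next row=LF[5]=9
  step 18: row=9, L[9]='o', prepend. Next row=LF[9]=15
  step 19: row=15, L[15]='o', prepend. Next row=LF[15]=19
  step 20: row=19, L[19]='o', prepend. Next row=LF[19]=20
  step 21: row=20, L[20]='n', prepend. Next row=LF[20]=12
Reversed output: nooonmononmmmnmmonoo$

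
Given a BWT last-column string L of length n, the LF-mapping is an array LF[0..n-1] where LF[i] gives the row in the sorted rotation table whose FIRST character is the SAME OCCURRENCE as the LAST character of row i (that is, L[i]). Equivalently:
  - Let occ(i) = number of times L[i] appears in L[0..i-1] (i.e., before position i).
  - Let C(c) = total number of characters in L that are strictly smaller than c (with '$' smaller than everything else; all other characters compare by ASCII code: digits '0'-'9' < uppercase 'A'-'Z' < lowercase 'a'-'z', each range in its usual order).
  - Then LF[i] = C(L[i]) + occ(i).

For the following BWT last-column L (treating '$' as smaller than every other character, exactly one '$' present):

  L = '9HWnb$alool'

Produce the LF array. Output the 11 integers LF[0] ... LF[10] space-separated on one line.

Answer: 1 2 3 8 5 0 4 6 9 10 7

Derivation:
Char counts: '$':1, '9':1, 'H':1, 'W':1, 'a':1, 'b':1, 'l':2, 'n':1, 'o':2
C (first-col start): C('$')=0, C('9')=1, C('H')=2, C('W')=3, C('a')=4, C('b')=5, C('l')=6, C('n')=8, C('o')=9
L[0]='9': occ=0, LF[0]=C('9')+0=1+0=1
L[1]='H': occ=0, LF[1]=C('H')+0=2+0=2
L[2]='W': occ=0, LF[2]=C('W')+0=3+0=3
L[3]='n': occ=0, LF[3]=C('n')+0=8+0=8
L[4]='b': occ=0, LF[4]=C('b')+0=5+0=5
L[5]='$': occ=0, LF[5]=C('$')+0=0+0=0
L[6]='a': occ=0, LF[6]=C('a')+0=4+0=4
L[7]='l': occ=0, LF[7]=C('l')+0=6+0=6
L[8]='o': occ=0, LF[8]=C('o')+0=9+0=9
L[9]='o': occ=1, LF[9]=C('o')+1=9+1=10
L[10]='l': occ=1, LF[10]=C('l')+1=6+1=7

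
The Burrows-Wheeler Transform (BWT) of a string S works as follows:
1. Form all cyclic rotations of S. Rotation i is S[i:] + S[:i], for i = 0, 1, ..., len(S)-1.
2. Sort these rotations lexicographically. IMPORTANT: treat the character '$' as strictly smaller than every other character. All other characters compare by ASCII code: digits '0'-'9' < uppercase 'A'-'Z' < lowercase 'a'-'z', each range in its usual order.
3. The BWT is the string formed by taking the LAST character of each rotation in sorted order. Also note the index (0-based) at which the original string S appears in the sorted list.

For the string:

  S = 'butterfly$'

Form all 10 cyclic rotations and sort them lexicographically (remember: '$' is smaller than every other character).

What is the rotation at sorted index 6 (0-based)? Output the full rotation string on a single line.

All 10 rotations (rotation i = S[i:]+S[:i]):
  rot[0] = butterfly$
  rot[1] = utterfly$b
  rot[2] = tterfly$bu
  rot[3] = terfly$but
  rot[4] = erfly$butt
  rot[5] = rfly$butte
  rot[6] = fly$butter
  rot[7] = ly$butterf
  rot[8] = y$butterfl
  rot[9] = $butterfly
Sorted (with $ < everything):
  sorted[0] = $butterfly
  sorted[1] = butterfly$
  sorted[2] = erfly$butt
  sorted[3] = fly$butter
  sorted[4] = ly$butterf
  sorted[5] = rfly$butte
  sorted[6] = terfly$but
  sorted[7] = tterfly$bu
  sorted[8] = utterfly$b
  sorted[9] = y$butterfl
sorted[6] = terfly$but

Answer: terfly$but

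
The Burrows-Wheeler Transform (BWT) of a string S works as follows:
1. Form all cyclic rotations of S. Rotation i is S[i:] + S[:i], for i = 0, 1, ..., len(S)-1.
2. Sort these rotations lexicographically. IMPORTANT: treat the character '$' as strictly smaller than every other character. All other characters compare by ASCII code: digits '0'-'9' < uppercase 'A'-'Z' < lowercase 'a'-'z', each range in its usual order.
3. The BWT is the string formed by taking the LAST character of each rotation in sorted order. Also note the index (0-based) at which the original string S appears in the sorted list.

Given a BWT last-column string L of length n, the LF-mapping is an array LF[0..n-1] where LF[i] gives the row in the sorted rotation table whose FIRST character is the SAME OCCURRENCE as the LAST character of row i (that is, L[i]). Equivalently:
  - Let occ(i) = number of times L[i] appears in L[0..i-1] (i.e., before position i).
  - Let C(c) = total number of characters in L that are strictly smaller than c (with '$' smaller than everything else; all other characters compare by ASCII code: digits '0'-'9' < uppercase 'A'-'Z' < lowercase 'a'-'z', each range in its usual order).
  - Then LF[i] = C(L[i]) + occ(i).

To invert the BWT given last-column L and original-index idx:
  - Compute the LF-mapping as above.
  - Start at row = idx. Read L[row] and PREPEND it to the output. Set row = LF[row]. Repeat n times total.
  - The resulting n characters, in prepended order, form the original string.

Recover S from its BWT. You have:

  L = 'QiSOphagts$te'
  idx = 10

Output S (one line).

Answer: spaghettiOSQ$

Derivation:
LF mapping: 2 8 3 1 9 7 4 6 11 10 0 12 5
Walk LF starting at row 10, prepending L[row]:
  step 1: row=10, L[10]='$', prepend. Next row=LF[10]=0
  step 2: row=0, L[0]='Q', prepend. Next row=LF[0]=2
  step 3: row=2, L[2]='S', prepend. Next row=LF[2]=3
  step 4: row=3, L[3]='O', prepend. Next row=LF[3]=1
  step 5: row=1, L[1]='i', prepend. Next row=LF[1]=8
  step 6: row=8, L[8]='t', prepend. Next row=LF[8]=11
  step 7: row=11, L[11]='t', prepend. Next row=LF[11]=12
  step 8: row=12, L[12]='e', prepend. Next row=LF[12]=5
  step 9: row=5, L[5]='h', prepend. Next row=LF[5]=7
  step 10: row=7, L[7]='g', prepend. Next row=LF[7]=6
  step 11: row=6, L[6]='a', prepend. Next row=LF[6]=4
  step 12: row=4, L[4]='p', prepend. Next row=LF[4]=9
  step 13: row=9, L[9]='s', prepend. Next row=LF[9]=10
Reversed output: spaghettiOSQ$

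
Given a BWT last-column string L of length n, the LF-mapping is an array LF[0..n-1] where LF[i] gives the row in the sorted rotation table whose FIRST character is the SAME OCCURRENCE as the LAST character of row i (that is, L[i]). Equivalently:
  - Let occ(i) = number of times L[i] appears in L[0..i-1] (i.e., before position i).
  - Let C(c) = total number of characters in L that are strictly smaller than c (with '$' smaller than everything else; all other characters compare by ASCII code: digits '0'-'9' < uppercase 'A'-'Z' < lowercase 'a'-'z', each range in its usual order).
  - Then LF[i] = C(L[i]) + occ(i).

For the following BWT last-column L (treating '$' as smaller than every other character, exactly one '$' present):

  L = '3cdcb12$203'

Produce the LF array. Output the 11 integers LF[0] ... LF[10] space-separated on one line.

Char counts: '$':1, '0':1, '1':1, '2':2, '3':2, 'b':1, 'c':2, 'd':1
C (first-col start): C('$')=0, C('0')=1, C('1')=2, C('2')=3, C('3')=5, C('b')=7, C('c')=8, C('d')=10
L[0]='3': occ=0, LF[0]=C('3')+0=5+0=5
L[1]='c': occ=0, LF[1]=C('c')+0=8+0=8
L[2]='d': occ=0, LF[2]=C('d')+0=10+0=10
L[3]='c': occ=1, LF[3]=C('c')+1=8+1=9
L[4]='b': occ=0, LF[4]=C('b')+0=7+0=7
L[5]='1': occ=0, LF[5]=C('1')+0=2+0=2
L[6]='2': occ=0, LF[6]=C('2')+0=3+0=3
L[7]='$': occ=0, LF[7]=C('$')+0=0+0=0
L[8]='2': occ=1, LF[8]=C('2')+1=3+1=4
L[9]='0': occ=0, LF[9]=C('0')+0=1+0=1
L[10]='3': occ=1, LF[10]=C('3')+1=5+1=6

Answer: 5 8 10 9 7 2 3 0 4 1 6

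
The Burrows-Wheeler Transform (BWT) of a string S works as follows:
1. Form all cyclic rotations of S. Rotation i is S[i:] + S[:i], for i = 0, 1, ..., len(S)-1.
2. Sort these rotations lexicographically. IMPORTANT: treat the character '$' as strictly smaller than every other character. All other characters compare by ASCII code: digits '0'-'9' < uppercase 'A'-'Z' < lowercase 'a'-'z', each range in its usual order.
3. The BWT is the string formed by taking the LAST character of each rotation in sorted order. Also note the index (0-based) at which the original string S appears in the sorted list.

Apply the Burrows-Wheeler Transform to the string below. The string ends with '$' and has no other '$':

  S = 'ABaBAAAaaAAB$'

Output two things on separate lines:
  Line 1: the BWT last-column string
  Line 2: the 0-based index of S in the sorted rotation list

All 13 rotations (rotation i = S[i:]+S[:i]):
  rot[0] = ABaBAAAaaAAB$
  rot[1] = BaBAAAaaAAB$A
  rot[2] = aBAAAaaAAB$AB
  rot[3] = BAAAaaAAB$ABa
  rot[4] = AAAaaAAB$ABaB
  rot[5] = AAaaAAB$ABaBA
  rot[6] = AaaAAB$ABaBAA
  rot[7] = aaAAB$ABaBAAA
  rot[8] = aAAB$ABaBAAAa
  rot[9] = AAB$ABaBAAAaa
  rot[10] = AB$ABaBAAAaaA
  rot[11] = B$ABaBAAAaaAA
  rot[12] = $ABaBAAAaaAAB
Sorted (with $ < everything):
  sorted[0] = $ABaBAAAaaAAB  (last char: 'B')
  sorted[1] = AAAaaAAB$ABaB  (last char: 'B')
  sorted[2] = AAB$ABaBAAAaa  (last char: 'a')
  sorted[3] = AAaaAAB$ABaBA  (last char: 'A')
  sorted[4] = AB$ABaBAAAaaA  (last char: 'A')
  sorted[5] = ABaBAAAaaAAB$  (last char: '$')
  sorted[6] = AaaAAB$ABaBAA  (last char: 'A')
  sorted[7] = B$ABaBAAAaaAA  (last char: 'A')
  sorted[8] = BAAAaaAAB$ABa  (last char: 'a')
  sorted[9] = BaBAAAaaAAB$A  (last char: 'A')
  sorted[10] = aAAB$ABaBAAAa  (last char: 'a')
  sorted[11] = aBAAAaaAAB$AB  (last char: 'B')
  sorted[12] = aaAAB$ABaBAAA  (last char: 'A')
Last column: BBaAA$AAaAaBA
Original string S is at sorted index 5

Answer: BBaAA$AAaAaBA
5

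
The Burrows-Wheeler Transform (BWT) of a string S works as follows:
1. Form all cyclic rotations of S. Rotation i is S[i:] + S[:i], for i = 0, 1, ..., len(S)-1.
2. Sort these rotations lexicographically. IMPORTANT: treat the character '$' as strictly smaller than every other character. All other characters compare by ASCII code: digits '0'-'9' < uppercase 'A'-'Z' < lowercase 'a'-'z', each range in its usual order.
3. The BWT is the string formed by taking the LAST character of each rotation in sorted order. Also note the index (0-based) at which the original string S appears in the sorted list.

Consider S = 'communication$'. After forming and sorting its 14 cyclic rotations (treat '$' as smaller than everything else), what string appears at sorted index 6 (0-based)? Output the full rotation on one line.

Answer: mmunication$co

Derivation:
All 14 rotations (rotation i = S[i:]+S[:i]):
  rot[0] = communication$
  rot[1] = ommunication$c
  rot[2] = mmunication$co
  rot[3] = munication$com
  rot[4] = unication$comm
  rot[5] = nication$commu
  rot[6] = ication$commun
  rot[7] = cation$communi
  rot[8] = ation$communic
  rot[9] = tion$communica
  rot[10] = ion$communicat
  rot[11] = on$communicati
  rot[12] = n$communicatio
  rot[13] = $communication
Sorted (with $ < everything):
  sorted[0] = $communication
  sorted[1] = ation$communic
  sorted[2] = cation$communi
  sorted[3] = communication$
  sorted[4] = ication$commun
  sorted[5] = ion$communicat
  sorted[6] = mmunication$co
  sorted[7] = munication$com
  sorted[8] = n$communicatio
  sorted[9] = nication$commu
  sorted[10] = ommunication$c
  sorted[11] = on$communicati
  sorted[12] = tion$communica
  sorted[13] = unication$comm
sorted[6] = mmunication$co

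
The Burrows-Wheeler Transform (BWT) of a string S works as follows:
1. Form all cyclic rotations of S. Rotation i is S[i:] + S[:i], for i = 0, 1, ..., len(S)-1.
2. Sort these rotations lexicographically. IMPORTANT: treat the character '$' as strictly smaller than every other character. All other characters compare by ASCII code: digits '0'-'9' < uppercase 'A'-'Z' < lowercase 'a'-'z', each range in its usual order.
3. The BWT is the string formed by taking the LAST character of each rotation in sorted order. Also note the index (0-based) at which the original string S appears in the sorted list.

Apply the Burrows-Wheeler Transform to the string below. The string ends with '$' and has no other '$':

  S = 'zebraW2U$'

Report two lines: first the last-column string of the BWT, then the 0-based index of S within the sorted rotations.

Answer: UW2arezb$
8

Derivation:
All 9 rotations (rotation i = S[i:]+S[:i]):
  rot[0] = zebraW2U$
  rot[1] = ebraW2U$z
  rot[2] = braW2U$ze
  rot[3] = raW2U$zeb
  rot[4] = aW2U$zebr
  rot[5] = W2U$zebra
  rot[6] = 2U$zebraW
  rot[7] = U$zebraW2
  rot[8] = $zebraW2U
Sorted (with $ < everything):
  sorted[0] = $zebraW2U  (last char: 'U')
  sorted[1] = 2U$zebraW  (last char: 'W')
  sorted[2] = U$zebraW2  (last char: '2')
  sorted[3] = W2U$zebra  (last char: 'a')
  sorted[4] = aW2U$zebr  (last char: 'r')
  sorted[5] = braW2U$ze  (last char: 'e')
  sorted[6] = ebraW2U$z  (last char: 'z')
  sorted[7] = raW2U$zeb  (last char: 'b')
  sorted[8] = zebraW2U$  (last char: '$')
Last column: UW2arezb$
Original string S is at sorted index 8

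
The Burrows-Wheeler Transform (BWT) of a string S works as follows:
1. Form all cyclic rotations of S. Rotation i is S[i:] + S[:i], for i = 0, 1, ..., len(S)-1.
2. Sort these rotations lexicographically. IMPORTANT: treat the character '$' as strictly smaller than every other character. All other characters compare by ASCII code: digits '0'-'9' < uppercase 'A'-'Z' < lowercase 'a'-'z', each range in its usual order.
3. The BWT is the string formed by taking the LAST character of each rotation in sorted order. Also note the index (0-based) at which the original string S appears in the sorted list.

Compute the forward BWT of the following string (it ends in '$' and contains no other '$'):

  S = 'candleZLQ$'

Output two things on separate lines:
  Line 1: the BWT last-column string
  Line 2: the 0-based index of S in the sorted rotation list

All 10 rotations (rotation i = S[i:]+S[:i]):
  rot[0] = candleZLQ$
  rot[1] = andleZLQ$c
  rot[2] = ndleZLQ$ca
  rot[3] = dleZLQ$can
  rot[4] = leZLQ$cand
  rot[5] = eZLQ$candl
  rot[6] = ZLQ$candle
  rot[7] = LQ$candleZ
  rot[8] = Q$candleZL
  rot[9] = $candleZLQ
Sorted (with $ < everything):
  sorted[0] = $candleZLQ  (last char: 'Q')
  sorted[1] = LQ$candleZ  (last char: 'Z')
  sorted[2] = Q$candleZL  (last char: 'L')
  sorted[3] = ZLQ$candle  (last char: 'e')
  sorted[4] = andleZLQ$c  (last char: 'c')
  sorted[5] = candleZLQ$  (last char: '$')
  sorted[6] = dleZLQ$can  (last char: 'n')
  sorted[7] = eZLQ$candl  (last char: 'l')
  sorted[8] = leZLQ$cand  (last char: 'd')
  sorted[9] = ndleZLQ$ca  (last char: 'a')
Last column: QZLec$nlda
Original string S is at sorted index 5

Answer: QZLec$nlda
5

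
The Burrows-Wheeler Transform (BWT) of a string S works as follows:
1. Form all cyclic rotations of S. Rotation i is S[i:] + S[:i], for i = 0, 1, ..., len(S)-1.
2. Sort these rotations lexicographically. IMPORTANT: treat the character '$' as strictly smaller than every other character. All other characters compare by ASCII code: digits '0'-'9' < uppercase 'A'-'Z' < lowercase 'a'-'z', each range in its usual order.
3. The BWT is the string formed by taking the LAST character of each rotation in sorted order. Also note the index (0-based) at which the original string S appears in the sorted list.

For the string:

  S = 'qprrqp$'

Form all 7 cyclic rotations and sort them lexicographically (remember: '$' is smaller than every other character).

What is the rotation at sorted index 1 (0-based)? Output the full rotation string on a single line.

Answer: p$qprrq

Derivation:
All 7 rotations (rotation i = S[i:]+S[:i]):
  rot[0] = qprrqp$
  rot[1] = prrqp$q
  rot[2] = rrqp$qp
  rot[3] = rqp$qpr
  rot[4] = qp$qprr
  rot[5] = p$qprrq
  rot[6] = $qprrqp
Sorted (with $ < everything):
  sorted[0] = $qprrqp
  sorted[1] = p$qprrq
  sorted[2] = prrqp$q
  sorted[3] = qp$qprr
  sorted[4] = qprrqp$
  sorted[5] = rqp$qpr
  sorted[6] = rrqp$qp
sorted[1] = p$qprrq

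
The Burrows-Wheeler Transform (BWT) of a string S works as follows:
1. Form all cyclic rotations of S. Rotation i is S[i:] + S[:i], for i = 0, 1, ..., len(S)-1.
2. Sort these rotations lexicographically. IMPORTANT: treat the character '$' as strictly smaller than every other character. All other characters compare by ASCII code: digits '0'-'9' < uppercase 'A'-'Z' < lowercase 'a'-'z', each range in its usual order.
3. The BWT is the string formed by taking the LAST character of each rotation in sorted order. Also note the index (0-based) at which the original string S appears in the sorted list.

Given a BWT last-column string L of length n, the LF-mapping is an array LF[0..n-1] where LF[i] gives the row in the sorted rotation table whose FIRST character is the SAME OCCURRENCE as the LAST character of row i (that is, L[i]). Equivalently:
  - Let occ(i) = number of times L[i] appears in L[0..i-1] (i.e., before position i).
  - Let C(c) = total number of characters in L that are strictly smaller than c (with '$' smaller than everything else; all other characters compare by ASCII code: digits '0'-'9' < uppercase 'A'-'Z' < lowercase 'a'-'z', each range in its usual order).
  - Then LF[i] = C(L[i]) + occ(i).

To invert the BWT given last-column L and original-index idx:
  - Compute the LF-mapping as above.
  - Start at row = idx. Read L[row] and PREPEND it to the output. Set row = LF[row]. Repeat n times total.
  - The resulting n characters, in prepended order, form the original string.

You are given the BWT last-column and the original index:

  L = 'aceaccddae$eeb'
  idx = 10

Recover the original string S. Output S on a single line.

LF mapping: 1 5 10 2 6 7 8 9 3 11 0 12 13 4
Walk LF starting at row 10, prepending L[row]:
  step 1: row=10, L[10]='$', prepend. Next row=LF[10]=0
  step 2: row=0, L[0]='a', prepend. Next row=LF[0]=1
  step 3: row=1, L[1]='c', prepend. Next row=LF[1]=5
  step 4: row=5, L[5]='c', prepend. Next row=LF[5]=7
  step 5: row=7, L[7]='d', prepend. Next row=LF[7]=9
  step 6: row=9, L[9]='e', prepend. Next row=LF[9]=11
  step 7: row=11, L[11]='e', prepend. Next row=LF[11]=12
  step 8: row=12, L[12]='e', prepend. Next row=LF[12]=13
  step 9: row=13, L[13]='b', prepend. Next row=LF[13]=4
  step 10: row=4, L[4]='c', prepend. Next row=LF[4]=6
  step 11: row=6, L[6]='d', prepend. Next row=LF[6]=8
  step 12: row=8, L[8]='a', prepend. Next row=LF[8]=3
  step 13: row=3, L[3]='a', prepend. Next row=LF[3]=2
  step 14: row=2, L[2]='e', prepend. Next row=LF[2]=10
Reversed output: eaadcbeeedcca$

Answer: eaadcbeeedcca$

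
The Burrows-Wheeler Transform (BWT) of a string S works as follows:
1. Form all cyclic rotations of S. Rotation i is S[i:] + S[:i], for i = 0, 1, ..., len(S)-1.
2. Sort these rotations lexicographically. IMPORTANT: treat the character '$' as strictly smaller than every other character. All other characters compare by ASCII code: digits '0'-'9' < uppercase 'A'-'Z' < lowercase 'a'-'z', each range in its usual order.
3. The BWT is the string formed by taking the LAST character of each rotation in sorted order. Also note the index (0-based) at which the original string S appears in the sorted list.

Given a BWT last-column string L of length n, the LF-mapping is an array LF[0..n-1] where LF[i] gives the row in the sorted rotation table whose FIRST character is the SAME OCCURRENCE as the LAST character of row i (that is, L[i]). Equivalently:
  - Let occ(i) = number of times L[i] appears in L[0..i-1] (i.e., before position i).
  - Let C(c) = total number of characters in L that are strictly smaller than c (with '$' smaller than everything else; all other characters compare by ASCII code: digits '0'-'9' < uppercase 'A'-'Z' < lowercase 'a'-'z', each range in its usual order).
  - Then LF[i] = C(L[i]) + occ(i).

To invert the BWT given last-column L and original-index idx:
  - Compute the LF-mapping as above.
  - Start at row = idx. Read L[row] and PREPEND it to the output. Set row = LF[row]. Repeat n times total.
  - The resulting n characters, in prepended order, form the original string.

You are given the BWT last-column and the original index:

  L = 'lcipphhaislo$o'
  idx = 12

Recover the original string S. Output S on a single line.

LF mapping: 7 2 5 11 12 3 4 1 6 13 8 9 0 10
Walk LF starting at row 12, prepending L[row]:
  step 1: row=12, L[12]='$', prepend. Next row=LF[12]=0
  step 2: row=0, L[0]='l', prepend. Next row=LF[0]=7
  step 3: row=7, L[7]='a', prepend. Next row=LF[7]=1
  step 4: row=1, L[1]='c', prepend. Next row=LF[1]=2
  step 5: row=2, L[2]='i', prepend. Next row=LF[2]=5
  step 6: row=5, L[5]='h', prepend. Next row=LF[5]=3
  step 7: row=3, L[3]='p', prepend. Next row=LF[3]=11
  step 8: row=11, L[11]='o', prepend. Next row=LF[11]=9
  step 9: row=9, L[9]='s', prepend. Next row=LF[9]=13
  step 10: row=13, L[13]='o', prepend. Next row=LF[13]=10
  step 11: row=10, L[10]='l', prepend. Next row=LF[10]=8
  step 12: row=8, L[8]='i', prepend. Next row=LF[8]=6
  step 13: row=6, L[6]='h', prepend. Next row=LF[6]=4
  step 14: row=4, L[4]='p', prepend. Next row=LF[4]=12
Reversed output: philosophical$

Answer: philosophical$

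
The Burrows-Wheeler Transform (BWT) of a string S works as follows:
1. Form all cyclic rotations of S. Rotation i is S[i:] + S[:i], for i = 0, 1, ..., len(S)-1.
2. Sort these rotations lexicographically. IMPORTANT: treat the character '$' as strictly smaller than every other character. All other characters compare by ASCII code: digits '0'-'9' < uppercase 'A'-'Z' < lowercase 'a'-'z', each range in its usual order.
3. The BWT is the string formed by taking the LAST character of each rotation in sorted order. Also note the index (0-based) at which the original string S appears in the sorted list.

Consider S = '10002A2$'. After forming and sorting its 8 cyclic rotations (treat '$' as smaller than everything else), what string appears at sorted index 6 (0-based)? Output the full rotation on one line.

Answer: 2A2$1000

Derivation:
All 8 rotations (rotation i = S[i:]+S[:i]):
  rot[0] = 10002A2$
  rot[1] = 0002A2$1
  rot[2] = 002A2$10
  rot[3] = 02A2$100
  rot[4] = 2A2$1000
  rot[5] = A2$10002
  rot[6] = 2$10002A
  rot[7] = $10002A2
Sorted (with $ < everything):
  sorted[0] = $10002A2
  sorted[1] = 0002A2$1
  sorted[2] = 002A2$10
  sorted[3] = 02A2$100
  sorted[4] = 10002A2$
  sorted[5] = 2$10002A
  sorted[6] = 2A2$1000
  sorted[7] = A2$10002
sorted[6] = 2A2$1000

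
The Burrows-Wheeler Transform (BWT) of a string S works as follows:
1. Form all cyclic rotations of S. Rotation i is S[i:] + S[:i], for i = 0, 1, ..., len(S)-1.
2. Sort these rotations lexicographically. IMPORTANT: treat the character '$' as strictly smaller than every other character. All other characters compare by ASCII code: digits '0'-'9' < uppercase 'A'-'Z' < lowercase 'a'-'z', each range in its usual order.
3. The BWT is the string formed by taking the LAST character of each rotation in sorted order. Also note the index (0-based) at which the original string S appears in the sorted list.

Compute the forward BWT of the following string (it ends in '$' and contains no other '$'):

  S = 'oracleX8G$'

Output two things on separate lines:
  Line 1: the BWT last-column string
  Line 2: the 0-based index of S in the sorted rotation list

Answer: GX8eralc$o
8

Derivation:
All 10 rotations (rotation i = S[i:]+S[:i]):
  rot[0] = oracleX8G$
  rot[1] = racleX8G$o
  rot[2] = acleX8G$or
  rot[3] = cleX8G$ora
  rot[4] = leX8G$orac
  rot[5] = eX8G$oracl
  rot[6] = X8G$oracle
  rot[7] = 8G$oracleX
  rot[8] = G$oracleX8
  rot[9] = $oracleX8G
Sorted (with $ < everything):
  sorted[0] = $oracleX8G  (last char: 'G')
  sorted[1] = 8G$oracleX  (last char: 'X')
  sorted[2] = G$oracleX8  (last char: '8')
  sorted[3] = X8G$oracle  (last char: 'e')
  sorted[4] = acleX8G$or  (last char: 'r')
  sorted[5] = cleX8G$ora  (last char: 'a')
  sorted[6] = eX8G$oracl  (last char: 'l')
  sorted[7] = leX8G$orac  (last char: 'c')
  sorted[8] = oracleX8G$  (last char: '$')
  sorted[9] = racleX8G$o  (last char: 'o')
Last column: GX8eralc$o
Original string S is at sorted index 8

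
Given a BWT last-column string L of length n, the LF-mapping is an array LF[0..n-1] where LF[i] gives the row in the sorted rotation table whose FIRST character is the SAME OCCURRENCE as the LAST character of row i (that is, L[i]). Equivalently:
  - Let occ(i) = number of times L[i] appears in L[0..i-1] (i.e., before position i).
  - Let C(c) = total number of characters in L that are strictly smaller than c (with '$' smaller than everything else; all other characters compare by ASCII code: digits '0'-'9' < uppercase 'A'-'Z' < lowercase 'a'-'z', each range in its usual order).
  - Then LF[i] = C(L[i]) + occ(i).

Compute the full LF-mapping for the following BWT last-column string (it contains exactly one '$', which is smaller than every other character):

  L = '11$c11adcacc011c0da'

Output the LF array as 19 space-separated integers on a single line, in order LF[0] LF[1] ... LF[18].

Answer: 3 4 0 12 5 6 9 17 13 10 14 15 1 7 8 16 2 18 11

Derivation:
Char counts: '$':1, '0':2, '1':6, 'a':3, 'c':5, 'd':2
C (first-col start): C('$')=0, C('0')=1, C('1')=3, C('a')=9, C('c')=12, C('d')=17
L[0]='1': occ=0, LF[0]=C('1')+0=3+0=3
L[1]='1': occ=1, LF[1]=C('1')+1=3+1=4
L[2]='$': occ=0, LF[2]=C('$')+0=0+0=0
L[3]='c': occ=0, LF[3]=C('c')+0=12+0=12
L[4]='1': occ=2, LF[4]=C('1')+2=3+2=5
L[5]='1': occ=3, LF[5]=C('1')+3=3+3=6
L[6]='a': occ=0, LF[6]=C('a')+0=9+0=9
L[7]='d': occ=0, LF[7]=C('d')+0=17+0=17
L[8]='c': occ=1, LF[8]=C('c')+1=12+1=13
L[9]='a': occ=1, LF[9]=C('a')+1=9+1=10
L[10]='c': occ=2, LF[10]=C('c')+2=12+2=14
L[11]='c': occ=3, LF[11]=C('c')+3=12+3=15
L[12]='0': occ=0, LF[12]=C('0')+0=1+0=1
L[13]='1': occ=4, LF[13]=C('1')+4=3+4=7
L[14]='1': occ=5, LF[14]=C('1')+5=3+5=8
L[15]='c': occ=4, LF[15]=C('c')+4=12+4=16
L[16]='0': occ=1, LF[16]=C('0')+1=1+1=2
L[17]='d': occ=1, LF[17]=C('d')+1=17+1=18
L[18]='a': occ=2, LF[18]=C('a')+2=9+2=11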